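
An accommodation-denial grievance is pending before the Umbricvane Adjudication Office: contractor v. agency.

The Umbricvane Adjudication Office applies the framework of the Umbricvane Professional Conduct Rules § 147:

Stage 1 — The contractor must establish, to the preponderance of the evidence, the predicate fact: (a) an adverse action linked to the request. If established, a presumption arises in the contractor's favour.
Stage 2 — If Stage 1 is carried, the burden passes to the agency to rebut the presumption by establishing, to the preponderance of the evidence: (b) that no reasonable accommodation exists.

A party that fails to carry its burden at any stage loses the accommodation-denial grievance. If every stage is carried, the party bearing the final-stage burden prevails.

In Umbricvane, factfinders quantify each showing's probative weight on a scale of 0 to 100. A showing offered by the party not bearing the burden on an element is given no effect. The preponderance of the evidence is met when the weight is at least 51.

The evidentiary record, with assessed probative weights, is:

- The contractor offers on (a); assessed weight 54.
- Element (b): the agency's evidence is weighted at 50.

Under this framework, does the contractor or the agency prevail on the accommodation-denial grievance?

contractor

Stage 1 — burden on contractor; standard: the preponderance of the evidence (weight is at least 51).
    (a): 54 ≥ 51 [met]
  All elements met. The burden passes to the agency.
Stage 2 — burden on agency; standard: the preponderance of the evidence (weight is at least 51).
    (b): 50 < 51 [not met]
  Stage 2 not carried; the agency fails its burden.
The analysis ends at Stage 2; the contractor prevails.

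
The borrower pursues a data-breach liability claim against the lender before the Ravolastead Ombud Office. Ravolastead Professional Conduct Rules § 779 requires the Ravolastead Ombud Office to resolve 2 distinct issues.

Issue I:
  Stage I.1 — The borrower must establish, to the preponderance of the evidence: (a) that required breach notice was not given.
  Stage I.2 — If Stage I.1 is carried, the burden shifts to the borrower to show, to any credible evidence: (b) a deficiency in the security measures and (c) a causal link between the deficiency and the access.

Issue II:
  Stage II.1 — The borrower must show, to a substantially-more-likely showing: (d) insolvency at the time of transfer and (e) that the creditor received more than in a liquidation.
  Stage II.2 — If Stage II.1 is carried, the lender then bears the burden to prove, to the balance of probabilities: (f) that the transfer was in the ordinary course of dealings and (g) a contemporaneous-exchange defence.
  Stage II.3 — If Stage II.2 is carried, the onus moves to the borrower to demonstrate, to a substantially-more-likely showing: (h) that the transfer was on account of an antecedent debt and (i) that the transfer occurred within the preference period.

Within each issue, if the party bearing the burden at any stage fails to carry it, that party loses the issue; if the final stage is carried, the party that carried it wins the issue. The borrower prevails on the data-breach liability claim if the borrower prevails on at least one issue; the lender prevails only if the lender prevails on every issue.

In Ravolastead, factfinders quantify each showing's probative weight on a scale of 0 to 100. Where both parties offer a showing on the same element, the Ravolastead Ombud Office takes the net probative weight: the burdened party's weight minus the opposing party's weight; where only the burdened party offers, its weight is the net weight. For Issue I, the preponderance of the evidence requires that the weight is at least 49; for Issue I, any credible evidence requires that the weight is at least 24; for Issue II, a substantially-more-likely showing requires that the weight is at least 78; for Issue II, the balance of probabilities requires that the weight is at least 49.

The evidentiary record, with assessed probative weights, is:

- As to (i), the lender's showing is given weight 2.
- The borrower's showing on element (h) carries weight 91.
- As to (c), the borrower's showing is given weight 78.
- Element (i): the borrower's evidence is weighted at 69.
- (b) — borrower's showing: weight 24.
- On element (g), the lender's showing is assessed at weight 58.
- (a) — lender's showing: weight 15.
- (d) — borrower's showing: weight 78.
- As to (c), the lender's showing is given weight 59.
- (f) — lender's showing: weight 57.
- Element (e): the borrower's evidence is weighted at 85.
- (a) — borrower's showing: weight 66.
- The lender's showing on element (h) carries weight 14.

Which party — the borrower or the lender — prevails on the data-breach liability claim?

lender

— Issue I —
Stage I.1 (borrower, the preponderance of the evidence, weight is at least 49): (a) net 66−15=51 ≥ 49 — meets.
  Stage I.1 is satisfied; the borrower continues to bear the burden.
Stage I.2 (borrower, any credible evidence, weight is at least 24): (b) 24 ≥ 24 — meets; (c) net 78−59=19 < 24 — fails.
  The borrower does not carry Stage I.2.
So the lender prevails on this issue.
— Issue II —
At Stage II.1 the borrower must meet a substantially-more-likely showing (weight is at least 78): on (d) the weight is 78, ≥ 78, so (d) meets the standard; on (e) the weight is 85, ≥ 78, so (e) meets the standard.
  Stage II.1 is satisfied; the onus moves to the lender.
At Stage II.2 the lender must meet the balance of probabilities (weight is at least 49): on (f) the weight is 57, which does reach 49, so (f) meets the standard; on (g) the weight is 58, which does reach 49, so (g) meets the standard.
  Stage II.2 is satisfied; the onus moves to the borrower.
At Stage II.3 the borrower must meet a substantially-more-likely showing (weight is at least 78): on (h) the weight is 91 less the opposing 14 gives net 77, < 78, so (h) does not meet the standard; on (i) the weight is 69 less the opposing 2 gives net 67, < 78, so (i) does not meet the standard.
  Stage II.3 not carried; the borrower fails its burden.
The lender prevails on this issue.
Per-issue: Issue I → lender; Issue II → lender. The borrower must prevail on at least one issue; overall, the lender prevails.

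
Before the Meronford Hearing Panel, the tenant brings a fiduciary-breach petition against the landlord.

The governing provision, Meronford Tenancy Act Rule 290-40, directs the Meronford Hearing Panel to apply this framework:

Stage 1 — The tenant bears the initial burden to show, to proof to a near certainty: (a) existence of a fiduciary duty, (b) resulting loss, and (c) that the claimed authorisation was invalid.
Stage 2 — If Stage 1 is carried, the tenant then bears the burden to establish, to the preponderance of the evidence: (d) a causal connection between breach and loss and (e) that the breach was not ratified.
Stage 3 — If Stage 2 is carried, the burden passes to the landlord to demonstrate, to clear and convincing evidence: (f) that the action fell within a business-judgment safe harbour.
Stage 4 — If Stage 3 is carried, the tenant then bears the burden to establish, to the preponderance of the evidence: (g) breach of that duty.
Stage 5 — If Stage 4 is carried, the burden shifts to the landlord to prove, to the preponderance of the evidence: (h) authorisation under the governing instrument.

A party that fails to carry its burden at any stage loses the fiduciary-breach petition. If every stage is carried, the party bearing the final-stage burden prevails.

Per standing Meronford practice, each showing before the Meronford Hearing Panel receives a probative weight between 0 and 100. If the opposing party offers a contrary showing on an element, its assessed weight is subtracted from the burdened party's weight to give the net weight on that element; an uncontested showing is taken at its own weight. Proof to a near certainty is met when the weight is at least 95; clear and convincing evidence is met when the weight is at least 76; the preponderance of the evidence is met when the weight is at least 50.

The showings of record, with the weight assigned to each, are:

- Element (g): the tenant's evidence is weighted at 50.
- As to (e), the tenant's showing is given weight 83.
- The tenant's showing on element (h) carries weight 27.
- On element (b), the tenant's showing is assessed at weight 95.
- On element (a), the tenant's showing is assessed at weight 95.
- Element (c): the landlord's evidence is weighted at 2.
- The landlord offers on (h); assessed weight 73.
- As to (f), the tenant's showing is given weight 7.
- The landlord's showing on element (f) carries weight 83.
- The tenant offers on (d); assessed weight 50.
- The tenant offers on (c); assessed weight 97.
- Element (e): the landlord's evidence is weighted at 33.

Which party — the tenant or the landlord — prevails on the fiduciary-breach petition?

tenant

At Stage 1 the tenant must meet proof to a near certainty (weight is at least 95): on (a) the weight is 95, which does reach 95, so (a) meets the standard; on (b) the weight is 95, which does reach 95, so (b) meets the standard; on (c) the weight is 97 less the opposing 2 gives net 95, which does reach 95, so (c) meets the standard.
  Stage 1 carried; the burden remains with the tenant.
At Stage 2 the tenant must meet the preponderance of the evidence (weight is at least 50): on (d) the weight is 50, ≥ 50, so (d) meets the standard; on (e) the weight is 83 less the opposing 33 gives net 50, which does reach 50, so (e) meets the standard.
  The tenant carries Stage 2; the landlord now bears the burden.
At Stage 3 the landlord must meet clear and convincing evidence (weight is at least 76): on (f) the weight is 83 less the opposing 7 gives net 76, which does reach 76, so (f) meets the standard.
  All elements met. The burden passes to the tenant.
At Stage 4 the tenant must meet the preponderance of the evidence (weight is at least 50): on (g) the weight is 50, which does reach 50, so (g) meets the standard.
  The tenant carries Stage 4; the landlord now bears the burden.
At Stage 5 the landlord must meet the preponderance of the evidence (weight is at least 50): on (h) the weight is 73 less the opposing 27 gives net 46, < 50, so (h) does not meet the standard.
  The landlord does not carry Stage 5.
The tenant prevails.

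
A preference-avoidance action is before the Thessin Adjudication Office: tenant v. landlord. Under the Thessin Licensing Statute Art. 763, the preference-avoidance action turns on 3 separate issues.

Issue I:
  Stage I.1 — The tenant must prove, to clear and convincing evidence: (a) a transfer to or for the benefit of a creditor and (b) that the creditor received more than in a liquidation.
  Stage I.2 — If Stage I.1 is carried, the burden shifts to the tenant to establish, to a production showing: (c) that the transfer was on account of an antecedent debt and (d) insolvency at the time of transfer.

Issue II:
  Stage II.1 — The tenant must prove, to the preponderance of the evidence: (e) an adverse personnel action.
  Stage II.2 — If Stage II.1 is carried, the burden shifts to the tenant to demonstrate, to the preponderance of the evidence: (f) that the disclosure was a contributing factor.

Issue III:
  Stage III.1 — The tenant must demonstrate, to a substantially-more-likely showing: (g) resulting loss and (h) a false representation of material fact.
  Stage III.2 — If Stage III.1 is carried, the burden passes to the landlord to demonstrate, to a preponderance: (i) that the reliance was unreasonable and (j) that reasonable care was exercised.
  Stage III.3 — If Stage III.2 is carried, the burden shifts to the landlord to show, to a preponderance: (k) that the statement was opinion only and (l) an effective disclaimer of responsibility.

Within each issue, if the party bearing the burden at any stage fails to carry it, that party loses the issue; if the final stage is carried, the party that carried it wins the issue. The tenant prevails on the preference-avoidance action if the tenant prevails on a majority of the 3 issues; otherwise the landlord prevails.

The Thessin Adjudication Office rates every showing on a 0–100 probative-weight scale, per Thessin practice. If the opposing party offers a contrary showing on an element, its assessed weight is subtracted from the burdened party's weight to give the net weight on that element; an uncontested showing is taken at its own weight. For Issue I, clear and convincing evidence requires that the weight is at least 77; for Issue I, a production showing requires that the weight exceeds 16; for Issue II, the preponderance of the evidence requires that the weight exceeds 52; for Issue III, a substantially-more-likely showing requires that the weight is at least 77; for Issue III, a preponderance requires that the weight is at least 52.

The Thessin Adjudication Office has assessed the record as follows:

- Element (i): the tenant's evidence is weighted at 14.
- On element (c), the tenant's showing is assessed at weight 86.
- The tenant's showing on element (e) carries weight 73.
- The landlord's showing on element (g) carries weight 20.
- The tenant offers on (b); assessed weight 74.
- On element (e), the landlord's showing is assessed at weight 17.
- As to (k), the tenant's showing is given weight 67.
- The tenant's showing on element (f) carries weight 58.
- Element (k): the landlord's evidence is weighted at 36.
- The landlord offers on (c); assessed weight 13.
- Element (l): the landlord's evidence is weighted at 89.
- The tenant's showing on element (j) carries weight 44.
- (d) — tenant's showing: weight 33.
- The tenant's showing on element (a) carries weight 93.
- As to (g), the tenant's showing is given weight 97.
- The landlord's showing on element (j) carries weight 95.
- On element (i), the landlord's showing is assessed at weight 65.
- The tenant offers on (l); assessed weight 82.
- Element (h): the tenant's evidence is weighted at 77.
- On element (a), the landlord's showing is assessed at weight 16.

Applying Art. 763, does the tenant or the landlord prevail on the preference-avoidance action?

tenant

— Issue I —
Stage I.1 — burden on tenant; standard: clear and convincing evidence (weight is at least 77).
    (a): 93 − 16 = 77 ≥ 77 [met]
    (b): 74 < 77 [not met]
  The tenant does not carry Stage I.1.
So the landlord prevails on this issue.
— Issue II —
Stage II.1 (tenant, the preponderance of the evidence, weight exceeds 52): (e) net 73−17=56 > 52 — meets.
  Stage II.1 carried; the burden remains with the tenant.
Stage II.2 (tenant, the preponderance of the evidence, weight exceeds 52): (f) 58 > 52 — meets.
  The tenant carries the last stage.
With every stage satisfied, the tenant prevails on this issue.
— Issue III —
At Stage III.1 the tenant must meet a substantially-more-likely showing (weight is at least 77): on (g) the weight is 97 less the opposing 20 gives net 77, which does reach 77, so (g) meets the standard; on (h) the weight is 77, which does reach 77, so (h) meets the standard.
  Stage III.1 carried; the burden shifts to the landlord.
At Stage III.2 the landlord must meet a preponderance (weight is at least 52): on (i) the weight is 65 less the opposing 14 gives net 51, which does not reach 52, so (i) does not meet the standard; on (j) the weight is 95 less the opposing 44 gives net 51, which does not reach 52, so (j) does not meet the standard.
  The landlord does not carry Stage III.2.
The tenant prevails on this issue.
Per-issue: Issue I → landlord; Issue II → tenant; Issue III → tenant. The tenant must prevail on a majority of issues; overall, the tenant prevails.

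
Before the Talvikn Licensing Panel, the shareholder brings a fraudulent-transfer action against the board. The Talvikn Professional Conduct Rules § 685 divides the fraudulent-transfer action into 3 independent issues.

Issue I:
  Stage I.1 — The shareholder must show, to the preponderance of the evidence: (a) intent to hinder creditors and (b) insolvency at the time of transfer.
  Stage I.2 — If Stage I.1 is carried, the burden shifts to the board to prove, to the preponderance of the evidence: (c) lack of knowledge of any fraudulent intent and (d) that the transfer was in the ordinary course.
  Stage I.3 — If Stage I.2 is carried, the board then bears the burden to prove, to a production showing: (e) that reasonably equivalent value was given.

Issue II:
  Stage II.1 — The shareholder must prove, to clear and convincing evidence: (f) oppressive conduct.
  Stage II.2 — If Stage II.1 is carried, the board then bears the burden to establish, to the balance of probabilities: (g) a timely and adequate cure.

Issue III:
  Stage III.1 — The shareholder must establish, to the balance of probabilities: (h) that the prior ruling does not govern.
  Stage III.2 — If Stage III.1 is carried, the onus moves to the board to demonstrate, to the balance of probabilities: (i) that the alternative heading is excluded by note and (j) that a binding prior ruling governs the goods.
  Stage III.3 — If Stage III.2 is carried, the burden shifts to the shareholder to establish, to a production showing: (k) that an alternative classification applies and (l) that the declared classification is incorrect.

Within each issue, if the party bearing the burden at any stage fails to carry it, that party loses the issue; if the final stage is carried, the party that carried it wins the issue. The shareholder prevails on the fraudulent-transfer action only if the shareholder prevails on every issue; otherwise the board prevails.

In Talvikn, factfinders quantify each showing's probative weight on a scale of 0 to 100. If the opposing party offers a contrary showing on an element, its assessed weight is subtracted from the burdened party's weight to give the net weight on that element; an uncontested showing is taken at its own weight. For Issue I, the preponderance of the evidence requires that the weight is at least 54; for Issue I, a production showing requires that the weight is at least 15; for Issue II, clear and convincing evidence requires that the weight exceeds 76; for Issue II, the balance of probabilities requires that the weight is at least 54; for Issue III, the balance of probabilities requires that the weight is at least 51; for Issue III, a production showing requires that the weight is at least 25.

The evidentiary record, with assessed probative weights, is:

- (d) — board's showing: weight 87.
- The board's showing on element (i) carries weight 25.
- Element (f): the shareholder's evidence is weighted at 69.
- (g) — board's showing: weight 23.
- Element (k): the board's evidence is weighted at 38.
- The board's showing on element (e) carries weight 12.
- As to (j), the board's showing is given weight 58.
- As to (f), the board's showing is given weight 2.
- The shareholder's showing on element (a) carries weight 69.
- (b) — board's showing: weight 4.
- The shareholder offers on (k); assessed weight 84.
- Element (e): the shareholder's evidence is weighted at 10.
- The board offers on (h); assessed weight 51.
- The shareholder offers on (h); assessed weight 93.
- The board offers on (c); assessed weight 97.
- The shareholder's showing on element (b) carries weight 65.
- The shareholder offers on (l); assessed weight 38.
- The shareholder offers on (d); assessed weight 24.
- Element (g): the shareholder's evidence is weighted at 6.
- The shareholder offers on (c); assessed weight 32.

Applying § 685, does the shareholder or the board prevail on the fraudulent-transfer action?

— Issue I —
Stage I.1 (shareholder, the preponderance of the evidence, weight is at least 54): (a) 69 ≥ 54 — meets; (b) net 65−4=61 ≥ 54 — meets.
  The shareholder carries Stage I.1; the board now bears the burden.
Stage I.2 (board, the preponderance of the evidence, weight is at least 54): (c) net 97−32=65 ≥ 54 — meets; (d) net 87−24=63 ≥ 54 — meets.
  All elements met. The board retains the burden for Stage I.3.
Stage I.3 (board, a production showing, weight is at least 15): (e) net 12−10=2 < 15 — fails.
  Stage I.3 not carried; the board fails its burden.
The shareholder prevails on this issue.
— Issue II —
At Stage II.1 the shareholder must meet clear and convincing evidence (weight exceeds 76): on (f) the weight is 69 less the opposing 2 gives net 67, ≤ 76, so (f) does not meet the standard.
  Stage II.1 not carried; the shareholder fails its burden.
The analysis ends at Stage II.1; the board prevails on this issue.
— Issue III —
At Stage III.1 the shareholder must meet the balance of probabilities (weight is at least 51): on (h) the weight is 93 less the opposing 51 gives net 42, which does not reach 51, so (h) does not meet the standard.
  The shareholder does not carry Stage III.1.
So the board prevails on this issue.
Per-issue: Issue I → shareholder; Issue II → board; Issue III → board. The shareholder must prevail on every issue; overall, the board prevails.

board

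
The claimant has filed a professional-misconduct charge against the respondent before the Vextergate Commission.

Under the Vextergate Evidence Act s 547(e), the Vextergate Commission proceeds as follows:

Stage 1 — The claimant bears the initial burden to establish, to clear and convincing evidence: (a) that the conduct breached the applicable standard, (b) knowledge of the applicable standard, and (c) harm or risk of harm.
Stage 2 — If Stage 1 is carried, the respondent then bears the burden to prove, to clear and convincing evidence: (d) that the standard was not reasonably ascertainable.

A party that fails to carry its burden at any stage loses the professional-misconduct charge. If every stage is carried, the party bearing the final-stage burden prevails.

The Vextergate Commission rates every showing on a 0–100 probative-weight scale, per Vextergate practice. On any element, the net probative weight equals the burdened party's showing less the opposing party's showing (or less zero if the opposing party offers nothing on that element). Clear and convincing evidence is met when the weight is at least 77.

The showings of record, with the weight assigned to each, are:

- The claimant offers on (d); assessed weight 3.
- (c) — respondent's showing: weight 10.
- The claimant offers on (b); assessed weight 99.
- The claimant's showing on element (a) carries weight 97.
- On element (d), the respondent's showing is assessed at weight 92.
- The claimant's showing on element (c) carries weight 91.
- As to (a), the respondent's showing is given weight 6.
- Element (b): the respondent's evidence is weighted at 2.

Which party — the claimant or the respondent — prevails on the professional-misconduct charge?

respondent

Stage 1 (claimant, clear and convincing evidence, weight is at least 77): (a) net 97−6=91 ≥ 77 — meets; (b) net 99−2=97 ≥ 77 — meets; (c) net 91−10=81 ≥ 77 — meets.
  The claimant carries Stage 1; the respondent now bears the burden.
Stage 2 (respondent, clear and convincing evidence, weight is at least 77): (d) net 92−3=89 ≥ 77 — meets.
  The respondent carries the last stage.
With every stage satisfied, the respondent prevails.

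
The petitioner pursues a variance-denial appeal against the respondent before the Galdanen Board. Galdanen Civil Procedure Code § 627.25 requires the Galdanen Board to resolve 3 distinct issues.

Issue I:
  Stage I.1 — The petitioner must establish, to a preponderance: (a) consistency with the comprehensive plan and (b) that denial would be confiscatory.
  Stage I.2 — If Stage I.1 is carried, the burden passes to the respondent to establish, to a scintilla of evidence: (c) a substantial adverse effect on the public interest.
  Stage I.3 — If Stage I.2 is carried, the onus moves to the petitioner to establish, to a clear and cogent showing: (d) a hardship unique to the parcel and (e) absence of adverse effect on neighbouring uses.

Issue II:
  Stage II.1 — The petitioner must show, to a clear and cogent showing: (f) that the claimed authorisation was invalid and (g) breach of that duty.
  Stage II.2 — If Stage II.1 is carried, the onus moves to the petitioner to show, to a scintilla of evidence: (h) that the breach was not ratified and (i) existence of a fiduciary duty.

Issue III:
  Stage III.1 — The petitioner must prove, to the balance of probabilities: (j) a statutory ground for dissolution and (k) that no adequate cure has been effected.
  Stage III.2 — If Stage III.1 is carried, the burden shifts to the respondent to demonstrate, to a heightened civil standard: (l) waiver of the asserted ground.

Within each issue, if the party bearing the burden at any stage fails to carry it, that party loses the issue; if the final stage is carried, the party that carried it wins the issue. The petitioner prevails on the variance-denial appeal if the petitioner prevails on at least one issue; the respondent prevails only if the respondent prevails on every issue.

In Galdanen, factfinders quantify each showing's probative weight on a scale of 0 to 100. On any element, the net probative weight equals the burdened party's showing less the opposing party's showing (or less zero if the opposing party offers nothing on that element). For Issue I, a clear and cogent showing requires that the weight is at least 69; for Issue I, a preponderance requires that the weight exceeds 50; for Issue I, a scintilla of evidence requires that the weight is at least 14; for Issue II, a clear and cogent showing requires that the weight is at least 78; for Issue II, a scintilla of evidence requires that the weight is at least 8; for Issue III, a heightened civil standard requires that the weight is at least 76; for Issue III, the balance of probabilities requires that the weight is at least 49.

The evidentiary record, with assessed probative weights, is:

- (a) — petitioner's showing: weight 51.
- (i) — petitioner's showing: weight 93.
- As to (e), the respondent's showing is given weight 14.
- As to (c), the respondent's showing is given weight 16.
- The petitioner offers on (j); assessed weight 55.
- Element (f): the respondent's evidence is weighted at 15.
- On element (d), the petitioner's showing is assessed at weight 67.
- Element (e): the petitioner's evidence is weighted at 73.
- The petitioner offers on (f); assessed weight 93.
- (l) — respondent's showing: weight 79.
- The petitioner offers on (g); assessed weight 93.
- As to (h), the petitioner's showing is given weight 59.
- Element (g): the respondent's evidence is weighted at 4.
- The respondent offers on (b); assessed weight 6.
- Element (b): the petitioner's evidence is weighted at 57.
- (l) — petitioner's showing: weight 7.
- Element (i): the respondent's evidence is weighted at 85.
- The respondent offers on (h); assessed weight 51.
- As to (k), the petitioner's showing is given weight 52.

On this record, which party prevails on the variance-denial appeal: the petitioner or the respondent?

— Issue I —
Stage I.1 — burden on petitioner; standard: a preponderance (weight exceeds 50).
    (a): 51 > 50 [met]
    (b): 57 − 6 = 51 > 50 [met]
  Stage I.1 carried; the burden shifts to the respondent.
Stage I.2 — burden on respondent; standard: a scintilla of evidence (weight is at least 14).
    (c): 16 ≥ 14 [met]
  All elements met. The burden passes to the petitioner.
Stage I.3 — burden on petitioner; standard: a clear and cogent showing (weight is at least 69).
    (d): 67 < 69 [not met]
    (e): 73 − 14 = 59 < 69 [not met]
  Not every element is met, so the petitioner fails to carry Stage I.3.
So the respondent prevails on this issue.
— Issue II —
Stage II.1 (petitioner, a clear and cogent showing, weight is at least 78): (f) net 93−15=78 ≥ 78 — meets; (g) net 93−4=89 ≥ 78 — meets.
  All elements met. The petitioner retains the burden for Stage II.2.
Stage II.2 (petitioner, a scintilla of evidence, weight is at least 8): (h) net 59−51=8 ≥ 8 — meets; (i) net 93−85=8 ≥ 8 — meets.
  Stage II.2 carried; the final stage is satisfied.
All stages carried — the petitioner prevails on this issue.
— Issue III —
Stage III.1 (petitioner, the balance of probabilities, weight is at least 49): (j) 55 ≥ 49 — meets; (k) 52 ≥ 49 — meets.
  The petitioner carries Stage III.1; the respondent now bears the burden.
Stage III.2 (respondent, a heightened civil standard, weight is at least 76): (l) net 79−7=72 < 76 — fails.
  Stage III.2 not carried; the respondent fails its burden.
The petitioner prevails on this issue.
Per-issue: Issue I → respondent; Issue II → petitioner; Issue III → petitioner. The petitioner must prevail on at least one issue; overall, the petitioner prevails.

petitioner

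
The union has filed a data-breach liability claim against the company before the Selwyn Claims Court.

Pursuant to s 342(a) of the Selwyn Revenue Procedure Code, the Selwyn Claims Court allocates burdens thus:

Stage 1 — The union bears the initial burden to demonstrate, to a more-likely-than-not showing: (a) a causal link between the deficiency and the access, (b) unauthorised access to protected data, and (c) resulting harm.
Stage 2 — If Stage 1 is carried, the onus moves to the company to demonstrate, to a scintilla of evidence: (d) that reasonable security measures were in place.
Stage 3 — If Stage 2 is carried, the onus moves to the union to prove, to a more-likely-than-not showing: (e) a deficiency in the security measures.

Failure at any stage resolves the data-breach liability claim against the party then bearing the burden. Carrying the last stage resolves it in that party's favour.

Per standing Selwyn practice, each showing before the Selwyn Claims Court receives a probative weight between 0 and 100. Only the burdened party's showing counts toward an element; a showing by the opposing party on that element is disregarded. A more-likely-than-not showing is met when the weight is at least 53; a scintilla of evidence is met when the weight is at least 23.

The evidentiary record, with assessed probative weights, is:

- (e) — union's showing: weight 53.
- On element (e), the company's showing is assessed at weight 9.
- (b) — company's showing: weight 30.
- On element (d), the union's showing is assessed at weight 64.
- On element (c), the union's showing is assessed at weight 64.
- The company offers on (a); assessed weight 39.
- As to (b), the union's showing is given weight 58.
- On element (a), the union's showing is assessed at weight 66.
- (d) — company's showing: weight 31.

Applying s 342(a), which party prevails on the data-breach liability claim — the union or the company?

union

Stage 1 (union, a more-likely-than-not showing, weight is at least 53): (a) 66 (company's 39 disregarded) ≥ 53 — meets; (b) 58 (company's 30 disregarded) ≥ 53 — meets; (c) 64 ≥ 53 — meets.
  The union carries Stage 1; the company now bears the burden.
Stage 2 (company, a scintilla of evidence, weight is at least 23): (d) 31 (union's 64 disregarded) ≥ 23 — meets.
  The company carries Stage 2; the union now bears the burden.
Stage 3 (union, a more-likely-than-not showing, weight is at least 53): (e) 53 (company's 9 disregarded) ≥ 53 — meets.
  Stage 3 carried; the final stage is satisfied.
All stages carried — the union prevails.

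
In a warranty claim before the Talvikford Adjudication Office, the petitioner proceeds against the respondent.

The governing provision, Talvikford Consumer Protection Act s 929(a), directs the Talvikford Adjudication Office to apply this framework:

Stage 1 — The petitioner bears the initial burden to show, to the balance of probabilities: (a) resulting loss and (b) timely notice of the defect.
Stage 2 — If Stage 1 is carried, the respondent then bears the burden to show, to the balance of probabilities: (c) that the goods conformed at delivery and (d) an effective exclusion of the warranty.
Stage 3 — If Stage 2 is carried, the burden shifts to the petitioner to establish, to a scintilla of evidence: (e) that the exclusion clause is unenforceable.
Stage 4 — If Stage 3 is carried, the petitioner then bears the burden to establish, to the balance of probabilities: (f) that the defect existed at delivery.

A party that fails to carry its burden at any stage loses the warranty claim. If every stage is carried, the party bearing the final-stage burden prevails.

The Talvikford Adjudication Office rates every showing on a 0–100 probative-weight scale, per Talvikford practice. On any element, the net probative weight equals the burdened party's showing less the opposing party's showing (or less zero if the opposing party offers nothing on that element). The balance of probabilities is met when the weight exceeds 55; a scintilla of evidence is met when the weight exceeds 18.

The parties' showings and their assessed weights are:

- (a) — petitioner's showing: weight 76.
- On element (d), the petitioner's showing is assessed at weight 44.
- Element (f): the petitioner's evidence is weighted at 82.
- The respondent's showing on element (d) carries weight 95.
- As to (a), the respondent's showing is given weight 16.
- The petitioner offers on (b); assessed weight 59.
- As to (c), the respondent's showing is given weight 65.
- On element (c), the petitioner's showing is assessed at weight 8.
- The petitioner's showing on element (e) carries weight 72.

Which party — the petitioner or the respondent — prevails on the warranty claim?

At Stage 1 the petitioner must meet the balance of probabilities (weight exceeds 55): on (a) the weight is 76 less the opposing 16 gives net 60, > 55, so (a) meets the standard; on (b) the weight is 59, > 55, so (b) meets the standard.
  All elements met. The burden passes to the respondent.
At Stage 2 the respondent must meet the balance of probabilities (weight exceeds 55): on (c) the weight is 65 less the opposing 8 gives net 57, > 55, so (c) meets the standard; on (d) the weight is 95 less the opposing 44 gives net 51, ≤ 55, so (d) does not meet the standard.
  Stage 2 not carried; the respondent fails its burden.
The analysis ends at Stage 2; the petitioner prevails.

petitioner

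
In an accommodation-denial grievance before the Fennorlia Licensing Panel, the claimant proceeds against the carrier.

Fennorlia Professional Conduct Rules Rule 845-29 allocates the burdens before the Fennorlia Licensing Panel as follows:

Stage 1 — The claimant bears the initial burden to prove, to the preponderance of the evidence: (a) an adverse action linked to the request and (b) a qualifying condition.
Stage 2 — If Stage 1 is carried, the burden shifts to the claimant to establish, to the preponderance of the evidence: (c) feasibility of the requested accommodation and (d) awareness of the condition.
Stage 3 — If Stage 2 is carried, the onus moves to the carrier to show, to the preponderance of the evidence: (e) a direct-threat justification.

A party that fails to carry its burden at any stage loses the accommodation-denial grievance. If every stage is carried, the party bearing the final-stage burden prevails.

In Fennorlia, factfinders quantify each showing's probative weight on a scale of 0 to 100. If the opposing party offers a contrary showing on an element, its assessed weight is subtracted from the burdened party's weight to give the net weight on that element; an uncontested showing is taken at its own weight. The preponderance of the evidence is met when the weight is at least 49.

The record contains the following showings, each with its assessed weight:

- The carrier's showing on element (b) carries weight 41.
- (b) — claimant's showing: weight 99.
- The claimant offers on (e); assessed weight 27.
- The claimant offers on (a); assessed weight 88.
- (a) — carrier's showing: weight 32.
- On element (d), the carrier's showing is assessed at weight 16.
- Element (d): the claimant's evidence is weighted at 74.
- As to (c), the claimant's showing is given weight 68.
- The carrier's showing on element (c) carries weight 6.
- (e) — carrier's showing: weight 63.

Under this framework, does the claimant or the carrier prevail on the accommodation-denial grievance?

Stage 1 — burden on claimant; standard: the preponderance of the evidence (weight is at least 49).
    (a): 88 − 32 = 56 ≥ 49 [met]
    (b): 99 − 41 = 58 ≥ 49 [met]
  Stage 1 carried; the burden remains with the claimant.
Stage 2 — burden on claimant; standard: the preponderance of the evidence (weight is at least 49).
    (c): 68 − 6 = 62 ≥ 49 [met]
    (d): 74 − 16 = 58 ≥ 49 [met]
  The claimant carries Stage 2; the carrier now bears the burden.
Stage 3 — burden on carrier; standard: the preponderance of the evidence (weight is at least 49).
    (e): 63 − 27 = 36 < 49 [not met]
  The carrier does not carry Stage 3.
The claimant prevails.

claimant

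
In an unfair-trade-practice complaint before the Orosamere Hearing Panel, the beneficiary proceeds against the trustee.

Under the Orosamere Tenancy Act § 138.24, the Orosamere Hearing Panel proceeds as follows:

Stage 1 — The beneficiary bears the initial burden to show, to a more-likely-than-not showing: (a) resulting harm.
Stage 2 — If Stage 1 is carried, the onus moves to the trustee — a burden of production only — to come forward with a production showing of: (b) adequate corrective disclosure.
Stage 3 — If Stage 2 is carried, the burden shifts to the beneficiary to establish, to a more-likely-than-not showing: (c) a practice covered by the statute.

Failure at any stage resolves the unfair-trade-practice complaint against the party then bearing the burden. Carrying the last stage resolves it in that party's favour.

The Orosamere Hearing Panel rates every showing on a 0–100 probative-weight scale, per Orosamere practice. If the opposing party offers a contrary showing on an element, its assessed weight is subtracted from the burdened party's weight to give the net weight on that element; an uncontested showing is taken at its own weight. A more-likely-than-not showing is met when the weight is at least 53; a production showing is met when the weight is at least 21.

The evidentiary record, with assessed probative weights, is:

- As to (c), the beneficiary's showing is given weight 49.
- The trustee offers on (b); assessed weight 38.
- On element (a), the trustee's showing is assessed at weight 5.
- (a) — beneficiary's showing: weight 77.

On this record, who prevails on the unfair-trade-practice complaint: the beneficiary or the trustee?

Stage 1 — burden on beneficiary; standard: a more-likely-than-not showing (weight is at least 53).
    (a): 77 − 5 = 72 ≥ 53 [met]
  All elements met. The burden passes to the trustee.
Stage 2 — burden on trustee; standard: a production showing (weight is at least 21).
    (b): 38 ≥ 21 [met]
  All elements met. The burden passes to the beneficiary.
Stage 3 — burden on beneficiary; standard: a more-likely-than-not showing (weight is at least 53).
    (c): 49 < 53 [not met]
  The beneficiary does not carry Stage 3.
The analysis ends at Stage 3; the trustee prevails.

trustee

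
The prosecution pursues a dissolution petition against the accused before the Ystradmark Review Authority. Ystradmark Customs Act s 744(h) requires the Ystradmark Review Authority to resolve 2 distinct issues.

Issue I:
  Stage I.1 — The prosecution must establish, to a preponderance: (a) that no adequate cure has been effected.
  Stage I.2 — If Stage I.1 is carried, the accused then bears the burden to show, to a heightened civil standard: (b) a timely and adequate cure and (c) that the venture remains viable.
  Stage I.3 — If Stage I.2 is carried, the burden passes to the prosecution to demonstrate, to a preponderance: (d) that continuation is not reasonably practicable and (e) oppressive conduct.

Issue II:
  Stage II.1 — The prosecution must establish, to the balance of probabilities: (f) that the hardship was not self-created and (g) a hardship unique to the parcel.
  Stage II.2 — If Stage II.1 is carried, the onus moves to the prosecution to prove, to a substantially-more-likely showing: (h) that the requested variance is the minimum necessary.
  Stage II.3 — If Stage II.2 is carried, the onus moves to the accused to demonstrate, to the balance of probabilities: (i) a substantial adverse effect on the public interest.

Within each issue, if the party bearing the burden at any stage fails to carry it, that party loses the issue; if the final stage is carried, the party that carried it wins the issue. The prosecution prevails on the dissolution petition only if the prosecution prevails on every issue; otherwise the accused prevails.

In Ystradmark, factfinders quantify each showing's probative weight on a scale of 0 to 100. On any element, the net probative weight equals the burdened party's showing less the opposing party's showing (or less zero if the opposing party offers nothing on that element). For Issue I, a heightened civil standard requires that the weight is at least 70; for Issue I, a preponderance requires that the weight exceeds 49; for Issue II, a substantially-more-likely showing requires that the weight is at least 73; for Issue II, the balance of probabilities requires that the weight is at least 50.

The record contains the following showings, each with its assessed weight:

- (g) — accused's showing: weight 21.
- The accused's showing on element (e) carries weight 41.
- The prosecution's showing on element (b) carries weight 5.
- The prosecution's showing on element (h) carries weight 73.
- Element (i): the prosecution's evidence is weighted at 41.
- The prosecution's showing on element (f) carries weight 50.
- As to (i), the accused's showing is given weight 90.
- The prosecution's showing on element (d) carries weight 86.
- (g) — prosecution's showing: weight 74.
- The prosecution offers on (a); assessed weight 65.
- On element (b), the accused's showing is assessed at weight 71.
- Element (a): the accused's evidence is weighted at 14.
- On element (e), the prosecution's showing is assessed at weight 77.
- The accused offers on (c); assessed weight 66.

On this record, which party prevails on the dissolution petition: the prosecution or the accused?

prosecution

— Issue I —
Stage I.1 (prosecution, a preponderance, weight exceeds 49): (a) net 65−14=51 > 49 — meets.
  All elements met. The burden passes to the accused.
Stage I.2 (accused, a heightened civil standard, weight is at least 70): (b) net 71−5=66 < 70 — fails; (c) 66 < 70 — fails.
  The accused does not carry Stage I.2.
The prosecution prevails on this issue.
— Issue II —
Stage II.1 (prosecution, the balance of probabilities, weight is at least 50): (f) 50 ≥ 50 — meets; (g) net 74−21=53 ≥ 50 — meets.
  Stage II.1 is satisfied; the prosecution continues to bear the burden.
Stage II.2 (prosecution, a substantially-more-likely showing, weight is at least 73): (h) 73 ≥ 73 — meets.
  The prosecution carries Stage II.2; the accused now bears the burden.
Stage II.3 (accused, the balance of probabilities, weight is at least 50): (i) net 90−41=49 < 50 — fails.
  The accused does not carry Stage II.3.
So the prosecution prevails on this issue.
Per-issue: Issue I → prosecution; Issue II → prosecution. The prosecution must prevail on every issue; overall, the prosecution prevails.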